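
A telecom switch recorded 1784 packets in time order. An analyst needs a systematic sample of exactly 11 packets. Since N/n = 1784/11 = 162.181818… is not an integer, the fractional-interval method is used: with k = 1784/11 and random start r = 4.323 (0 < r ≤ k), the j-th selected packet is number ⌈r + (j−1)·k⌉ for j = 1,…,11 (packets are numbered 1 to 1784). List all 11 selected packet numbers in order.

j=1: r + 0k = 4.323 → ⌈·⌉ = 5
j=2: r + 1k = 166.504818… → ⌈·⌉ = 167
j=3: r + 2k = 328.686636… → ⌈·⌉ = 329
j=4: r + 3k = 490.868454… → ⌈·⌉ = 491
j=5: r + 4k = 653.050272… → ⌈·⌉ = 654
j=6: r + 5k = 815.232090… → ⌈·⌉ = 816
j=7: r + 6k = 977.413909… → ⌈·⌉ = 978
j=8: r + 7k = 1139.595727… → ⌈·⌉ = 1140
j=9: r + 8k = 1301.777545… → ⌈·⌉ = 1302
j=10: r + 9k = 1463.959363… → ⌈·⌉ = 1464
j=11: r + 10k = 1626.141181… → ⌈·⌉ = 1627

5, 167, 329, 491, 654, 816, 978, 1140, 1302, 1464, 1627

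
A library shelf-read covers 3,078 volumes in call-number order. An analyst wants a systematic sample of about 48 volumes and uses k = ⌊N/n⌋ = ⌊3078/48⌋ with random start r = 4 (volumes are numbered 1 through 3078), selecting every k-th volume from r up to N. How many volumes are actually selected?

49

k = ⌊3078/48⌋ = 64
Achieved size = ⌊(3078 − 4)/64⌋ + 1 = ⌊3074/64⌋ + 1 = 48 + 1 = 49
(last selection: 4 + 48×64 = 3076 ≤ 3078; next would be 3140 > 3078)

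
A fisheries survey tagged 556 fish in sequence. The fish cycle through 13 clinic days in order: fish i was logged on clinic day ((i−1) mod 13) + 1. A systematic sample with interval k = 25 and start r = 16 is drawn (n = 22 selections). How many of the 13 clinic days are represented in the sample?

Consecutive selections differ by k = 25, so their clinic day numbers differ by 25 mod 13 = 12.
gcd(25, 13) = 1, so the sample visits 13/1 = 13 distinct residues mod 13.
Start 16 is clinic day 3; the clinic days hit are 1, 2, 3, 4, 5, 6, 7, 8, 9, 10, 11, 12, 13.

13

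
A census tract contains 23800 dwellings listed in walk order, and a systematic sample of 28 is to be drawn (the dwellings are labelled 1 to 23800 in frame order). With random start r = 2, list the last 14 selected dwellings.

11902, 12752, 13602, 14452, 15302, 16152, 17002, 17852, 18702, 19552, 20402, 21252, 22102, 22952

k = N/n = 23800/28 = 850
15th selection = 2 + 14×850 = 11902
16th: 11902 + 850 = 12752
17th: 12752 + 850 = 13602
18th: 13602 + 850 = 14452
19th: 14452 + 850 = 15302
20th: 15302 + 850 = 16152
21st: 16152 + 850 = 17002
22nd: 17002 + 850 = 17852
23rd: 17852 + 850 = 18702
24th: 18702 + 850 = 19552
25th: 19552 + 850 = 20402
26th: 20402 + 850 = 21252
27th: 21252 + 850 = 22102
28th: 22102 + 850 = 22952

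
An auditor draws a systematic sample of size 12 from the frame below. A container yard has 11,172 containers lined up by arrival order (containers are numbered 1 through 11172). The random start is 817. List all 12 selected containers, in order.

k = N/n = 11172/12 = 931
container 1: 817
container 2: 817 + 931 = 1748
container 3: 1748 + 931 = 2679
container 4: 2679 + 931 = 3610
container 5: 3610 + 931 = 4541
container 6: 4541 + 931 = 5472
container 7: 5472 + 931 = 6403
container 8: 6403 + 931 = 7334
container 9: 7334 + 931 = 8265
container 10: 8265 + 931 = 9196
container 11: 9196 + 931 = 10127
container 12: 10127 + 931 = 11058

817, 1748, 2679, 3610, 4541, 5472, 6403, 7334, 8265, 9196, 10127, 11058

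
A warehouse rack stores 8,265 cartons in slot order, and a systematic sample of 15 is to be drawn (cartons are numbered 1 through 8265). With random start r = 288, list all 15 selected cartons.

288, 839, 1390, 1941, 2492, 3043, 3594, 4145, 4696, 5247, 5798, 6349, 6900, 7451, 8002

k = N/n = 8265/15 = 551
carton 1: 288
carton 2: 288 + 551 = 839
carton 3: 839 + 551 = 1390
carton 4: 1390 + 551 = 1941
carton 5: 1941 + 551 = 2492
carton 6: 2492 + 551 = 3043
carton 7: 3043 + 551 = 3594
carton 8: 3594 + 551 = 4145
carton 9: 4145 + 551 = 4696
carton 10: 4696 + 551 = 5247
carton 11: 5247 + 551 = 5798
carton 12: 5798 + 551 = 6349
carton 13: 6349 + 551 = 6900
carton 14: 6900 + 551 = 7451
carton 15: 7451 + 551 = 8002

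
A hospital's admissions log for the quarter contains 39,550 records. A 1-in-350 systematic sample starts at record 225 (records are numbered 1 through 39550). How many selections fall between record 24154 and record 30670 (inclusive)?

k = 350
First selection ≥ 24154: 225 + ⌈(24154−225)/350⌉·350 = 225 + 69×350 = 24375
Last selection ≤ 30670: 225 + ⌊(30670−225)/350⌋·350 = 225 + 86×350 = 30325
Count = 86 − 69 + 1 = 18

18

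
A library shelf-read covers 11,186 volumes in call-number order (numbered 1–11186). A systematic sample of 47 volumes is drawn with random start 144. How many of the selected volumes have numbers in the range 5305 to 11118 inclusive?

25

k = 11186/47 = 238
First selection ≥ 5305: 144 + ⌈(5305−144)/238⌉·238 = 144 + 22×238 = 5380
Last selection ≤ 11118: 144 + ⌊(11118−144)/238⌋·238 = 144 + 46×238 = 11092
Count = 46 − 22 + 1 = 25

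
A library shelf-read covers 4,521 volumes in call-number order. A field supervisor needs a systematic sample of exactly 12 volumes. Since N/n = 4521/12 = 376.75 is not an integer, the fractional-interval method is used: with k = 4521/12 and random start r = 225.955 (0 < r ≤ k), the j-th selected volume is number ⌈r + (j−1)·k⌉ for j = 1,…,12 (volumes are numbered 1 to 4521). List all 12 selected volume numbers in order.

j=1: r + 0k = 225.955 → ⌈·⌉ = 226
j=2: r + 1k = 602.705 → ⌈·⌉ = 603
j=3: r + 2k = 979.455 → ⌈·⌉ = 980
j=4: r + 3k = 1356.205 → ⌈·⌉ = 1357
j=5: r + 4k = 1732.955 → ⌈·⌉ = 1733
j=6: r + 5k = 2109.705 → ⌈·⌉ = 2110
j=7: r + 6k = 2486.455 → ⌈·⌉ = 2487
j=8: r + 7k = 2863.205 → ⌈·⌉ = 2864
j=9: r + 8k = 3239.955 → ⌈·⌉ = 3240
j=10: r + 9k = 3616.705 → ⌈·⌉ = 3617
j=11: r + 10k = 3993.455 → ⌈·⌉ = 3994
j=12: r + 11k = 4370.205 → ⌈·⌉ = 4371

226, 603, 980, 1357, 1733, 2110, 2487, 2864, 3240, 3617, 3994, 4371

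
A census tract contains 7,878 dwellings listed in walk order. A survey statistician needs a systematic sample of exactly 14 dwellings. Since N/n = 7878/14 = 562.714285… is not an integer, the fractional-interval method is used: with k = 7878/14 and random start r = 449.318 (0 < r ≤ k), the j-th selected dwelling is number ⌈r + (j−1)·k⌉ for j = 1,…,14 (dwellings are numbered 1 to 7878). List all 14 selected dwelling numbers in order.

450, 1013, 1575, 2138, 2701, 3263, 3826, 4389, 4952, 5514, 6077, 6640, 7202, 7765

j=1: r + 0k = 449.318 → ⌈·⌉ = 450
j=2: r + 1k = 1012.032285… → ⌈·⌉ = 1013
j=3: r + 2k = 1574.746571… → ⌈·⌉ = 1575
j=4: r + 3k = 2137.460857… → ⌈·⌉ = 2138
j=5: r + 4k = 2700.175142… → ⌈·⌉ = 2701
j=6: r + 5k = 3262.889428… → ⌈·⌉ = 3263
j=7: r + 6k = 3825.603714… → ⌈·⌉ = 3826
j=8: r + 7k = 4388.318 → ⌈·⌉ = 4389
j=9: r + 8k = 4951.032285… → ⌈·⌉ = 4952
j=10: r + 9k = 5513.746571… → ⌈·⌉ = 5514
j=11: r + 10k = 6076.460857… → ⌈·⌉ = 6077
j=12: r + 11k = 6639.175142… → ⌈·⌉ = 6640
j=13: r + 12k = 7201.889428… → ⌈·⌉ = 7202
j=14: r + 13k = 7764.603714… → ⌈·⌉ = 7765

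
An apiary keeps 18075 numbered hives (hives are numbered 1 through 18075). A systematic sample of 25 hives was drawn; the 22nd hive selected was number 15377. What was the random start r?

194

k = 18075/25 = 723
r = 15377 − (22−1)×723 = 15377 − 15183 = 194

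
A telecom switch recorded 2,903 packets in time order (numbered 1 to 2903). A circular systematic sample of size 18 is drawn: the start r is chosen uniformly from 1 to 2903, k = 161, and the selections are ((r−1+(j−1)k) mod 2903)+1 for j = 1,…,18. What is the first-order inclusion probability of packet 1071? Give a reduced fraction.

18/2903

For each position j, as r ranges over 1…2903 the j-th selection hits every packet exactly once, so packet 1071 is selected for exactly 18 of the 2903 starts.
Inclusion probability = 18/2903.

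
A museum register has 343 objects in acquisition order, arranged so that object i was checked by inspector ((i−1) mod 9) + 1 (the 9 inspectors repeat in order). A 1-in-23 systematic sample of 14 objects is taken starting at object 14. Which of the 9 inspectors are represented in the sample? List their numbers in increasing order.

1, 2, 3, 4, 5, 6, 7, 8, 9

Consecutive selections differ by k = 23, so their inspector numbers differ by 23 mod 9 = 5.
gcd(23, 9) = 1, so the sample visits 9/1 = 9 distinct residues mod 9.
Start 14 is inspector 5; the inspectors hit are 1, 2, 3, 4, 5, 6, 7, 8, 9.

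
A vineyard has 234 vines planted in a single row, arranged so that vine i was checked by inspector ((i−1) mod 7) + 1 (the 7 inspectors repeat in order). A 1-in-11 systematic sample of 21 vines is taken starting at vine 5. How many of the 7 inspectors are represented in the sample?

7

Consecutive selections differ by k = 11, so their inspector numbers differ by 11 mod 7 = 4.
gcd(11, 7) = 1, so the sample visits 7/1 = 7 distinct residues mod 7.
Start 5 is inspector 5; the inspectors hit are 1, 2, 3, 4, 5, 6, 7.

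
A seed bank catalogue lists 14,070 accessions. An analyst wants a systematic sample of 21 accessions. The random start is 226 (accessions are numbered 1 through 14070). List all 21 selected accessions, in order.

226, 896, 1566, 2236, 2906, 3576, 4246, 4916, 5586, 6256, 6926, 7596, 8266, 8936, 9606, 10276, 10946, 11616, 12286, 12956, 13626

k = N/n = 14070/21 = 670
accession 1: 226
accession 2: 226 + 670 = 896
accession 3: 896 + 670 = 1566
accession 4: 1566 + 670 = 2236
accession 5: 2236 + 670 = 2906
accession 6: 2906 + 670 = 3576
accession 7: 3576 + 670 = 4246
accession 8: 4246 + 670 = 4916
accession 9: 4916 + 670 = 5586
accession 10: 5586 + 670 = 6256
accession 11: 6256 + 670 = 6926
accession 12: 6926 + 670 = 7596
accession 13: 7596 + 670 = 8266
accession 14: 8266 + 670 = 8936
accession 15: 8936 + 670 = 9606
accession 16: 9606 + 670 = 10276
accession 17: 10276 + 670 = 10946
accession 18: 10946 + 670 = 11616
accession 19: 11616 + 670 = 12286
accession 20: 12286 + 670 = 12956
accession 21: 12956 + 670 = 13626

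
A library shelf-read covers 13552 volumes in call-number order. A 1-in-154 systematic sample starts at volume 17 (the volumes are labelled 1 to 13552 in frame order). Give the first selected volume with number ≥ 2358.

k = 154
Steps past start: ⌈(2358 − 17)/154⌉ = ⌈2341/154⌉ = 16
Selected volume: 17 + 16×154 = 2481

2481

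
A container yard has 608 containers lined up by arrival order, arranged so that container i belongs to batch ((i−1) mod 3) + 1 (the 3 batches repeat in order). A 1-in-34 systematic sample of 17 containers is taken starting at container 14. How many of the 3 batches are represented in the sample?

3

Consecutive selections differ by k = 34, so their batch numbers differ by 34 mod 3 = 1.
gcd(34, 3) = 1, so the sample visits 3/1 = 3 distinct residues mod 3.
Start 14 is batch 2; the batches hit are 1, 2, 3.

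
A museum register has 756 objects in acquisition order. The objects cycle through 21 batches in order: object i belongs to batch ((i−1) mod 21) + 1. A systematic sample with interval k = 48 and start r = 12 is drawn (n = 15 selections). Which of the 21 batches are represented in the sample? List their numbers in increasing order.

3, 6, 9, 12, 15, 18, 21

Consecutive selections differ by k = 48, so their batch numbers differ by 48 mod 21 = 6.
gcd(48, 21) = 3, so the sample visits 21/3 = 7 distinct residues mod 21.
Start 12 is batch 12; the batches hit are 3, 6, 9, 12, 15, 18, 21.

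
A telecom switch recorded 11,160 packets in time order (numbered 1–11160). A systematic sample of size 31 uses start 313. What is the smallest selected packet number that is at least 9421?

9673

k = 11160/31 = 360
Steps past start: ⌈(9421 − 313)/360⌉ = ⌈9108/360⌉ = 26
Selected packet: 313 + 26×360 = 9673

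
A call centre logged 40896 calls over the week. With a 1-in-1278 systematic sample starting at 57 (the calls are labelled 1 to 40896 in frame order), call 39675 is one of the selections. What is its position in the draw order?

32

k = 1278
position = (39675 − 57)/1278 + 1 = 39618/1278 + 1 = 31 + 1 = 32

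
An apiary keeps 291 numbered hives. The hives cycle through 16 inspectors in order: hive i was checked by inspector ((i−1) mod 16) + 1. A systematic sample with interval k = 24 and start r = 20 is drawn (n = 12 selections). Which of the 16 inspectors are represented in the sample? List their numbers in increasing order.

Consecutive selections differ by k = 24, so their inspector numbers differ by 24 mod 16 = 8.
gcd(24, 16) = 8, so the sample visits 16/8 = 2 distinct residues mod 16.
Start 20 is inspector 4; the inspectors hit are 4, 12.

4, 12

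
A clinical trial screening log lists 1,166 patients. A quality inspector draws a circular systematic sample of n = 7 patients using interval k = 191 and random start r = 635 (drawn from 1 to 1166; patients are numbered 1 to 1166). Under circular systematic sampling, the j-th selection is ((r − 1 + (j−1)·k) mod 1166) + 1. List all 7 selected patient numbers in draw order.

635, 826, 1017, 42, 233, 424, 615

Selection 1: 635
Selection 2: 635 + 191 = 826
Selection 3: 826 + 191 = 1017
Selection 4: 1017 + 191 = 1208 → 1208 − 1166 = 42
Selection 5: 42 + 191 = 233
Selection 6: 233 + 191 = 424
Selection 7: 424 + 191 = 615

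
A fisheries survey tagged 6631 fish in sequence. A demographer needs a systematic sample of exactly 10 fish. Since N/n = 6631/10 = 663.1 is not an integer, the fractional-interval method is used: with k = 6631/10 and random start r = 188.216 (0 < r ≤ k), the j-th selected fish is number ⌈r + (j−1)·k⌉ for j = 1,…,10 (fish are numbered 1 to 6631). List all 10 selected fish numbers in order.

189, 852, 1515, 2178, 2841, 3504, 4167, 4830, 5494, 6157

j=1: r + 0k = 188.216 → ⌈·⌉ = 189
j=2: r + 1k = 851.316 → ⌈·⌉ = 852
j=3: r + 2k = 1514.416 → ⌈·⌉ = 1515
j=4: r + 3k = 2177.516 → ⌈·⌉ = 2178
j=5: r + 4k = 2840.616 → ⌈·⌉ = 2841
j=6: r + 5k = 3503.716 → ⌈·⌉ = 3504
j=7: r + 6k = 4166.816 → ⌈·⌉ = 4167
j=8: r + 7k = 4829.916 → ⌈·⌉ = 4830
j=9: r + 8k = 5493.016 → ⌈·⌉ = 5494
j=10: r + 9k = 6156.116 → ⌈·⌉ = 6157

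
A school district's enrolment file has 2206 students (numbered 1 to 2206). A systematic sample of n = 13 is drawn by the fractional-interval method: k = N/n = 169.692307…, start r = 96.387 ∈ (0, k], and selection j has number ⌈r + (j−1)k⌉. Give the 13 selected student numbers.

97, 267, 436, 606, 776, 945, 1115, 1285, 1454, 1624, 1794, 1964, 2133

j=1: r + 0k = 96.387 → ⌈·⌉ = 97
j=2: r + 1k = 266.079307… → ⌈·⌉ = 267
j=3: r + 2k = 435.771615… → ⌈·⌉ = 436
j=4: r + 3k = 605.463923… → ⌈·⌉ = 606
j=5: r + 4k = 775.156230… → ⌈·⌉ = 776
j=6: r + 5k = 944.848538… → ⌈·⌉ = 945
j=7: r + 6k = 1114.540846… → ⌈·⌉ = 1115
j=8: r + 7k = 1284.233153… → ⌈·⌉ = 1285
j=9: r + 8k = 1453.925461… → ⌈·⌉ = 1454
j=10: r + 9k = 1623.617769… → ⌈·⌉ = 1624
j=11: r + 10k = 1793.310076… → ⌈·⌉ = 1794
j=12: r + 11k = 1963.002384… → ⌈·⌉ = 1964
j=13: r + 12k = 2132.694692… → ⌈·⌉ = 2133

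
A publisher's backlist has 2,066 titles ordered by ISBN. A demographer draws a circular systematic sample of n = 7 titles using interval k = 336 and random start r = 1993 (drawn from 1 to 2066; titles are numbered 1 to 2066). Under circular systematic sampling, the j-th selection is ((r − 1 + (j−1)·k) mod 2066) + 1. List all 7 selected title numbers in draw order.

Selection 1: 1993
Selection 2: 1993 + 336 = 2329 → 2329 − 2066 = 263
Selection 3: 263 + 336 = 599
Selection 4: 599 + 336 = 935
Selection 5: 935 + 336 = 1271
Selection 6: 1271 + 336 = 1607
Selection 7: 1607 + 336 = 1943

1993, 263, 599, 935, 1271, 1607, 1943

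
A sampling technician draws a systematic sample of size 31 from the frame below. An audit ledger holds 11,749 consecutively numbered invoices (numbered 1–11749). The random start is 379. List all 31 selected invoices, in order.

k = N/n = 11749/31 = 379
invoice 1: 379
invoice 2: 379 + 379 = 758
invoice 3: 758 + 379 = 1137
invoice 4: 1137 + 379 = 1516
invoice 5: 1516 + 379 = 1895
invoice 6: 1895 + 379 = 2274
invoice 7: 2274 + 379 = 2653
invoice 8: 2653 + 379 = 3032
invoice 9: 3032 + 379 = 3411
invoice 10: 3411 + 379 = 3790
invoice 11: 3790 + 379 = 4169
invoice 12: 4169 + 379 = 4548
invoice 13: 4548 + 379 = 4927
invoice 14: 4927 + 379 = 5306
invoice 15: 5306 + 379 = 5685
invoice 16: 5685 + 379 = 6064
invoice 17: 6064 + 379 = 6443
invoice 18: 6443 + 379 = 6822
invoice 19: 6822 + 379 = 7201
invoice 20: 7201 + 379 = 7580
invoice 21: 7580 + 379 = 7959
invoice 22: 7959 + 379 = 8338
invoice 23: 8338 + 379 = 8717
invoice 24: 8717 + 379 = 9096
invoice 25: 9096 + 379 = 9475
invoice 26: 9475 + 379 = 9854
invoice 27: 9854 + 379 = 10233
invoice 28: 10233 + 379 = 10612
invoice 29: 10612 + 379 = 10991
invoice 30: 10991 + 379 = 11370
invoice 31: 11370 + 379 = 11749

379, 758, 1137, 1516, 1895, 2274, 2653, 3032, 3411, 3790, 4169, 4548, 4927, 5306, 5685, 6064, 6443, 6822, 7201, 7580, 7959, 8338, 8717, 9096, 9475, 9854, 10233, 10612, 10991, 11370, 11749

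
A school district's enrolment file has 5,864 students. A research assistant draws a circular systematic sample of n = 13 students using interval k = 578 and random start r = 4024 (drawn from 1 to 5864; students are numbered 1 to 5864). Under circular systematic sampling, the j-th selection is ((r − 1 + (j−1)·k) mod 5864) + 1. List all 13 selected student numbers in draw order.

4024, 4602, 5180, 5758, 472, 1050, 1628, 2206, 2784, 3362, 3940, 4518, 5096

Selection 1: 4024
Selection 2: 4024 + 578 = 4602
Selection 3: 4602 + 578 = 5180
Selection 4: 5180 + 578 = 5758
Selection 5: 5758 + 578 = 6336 → 6336 − 5864 = 472
Selection 6: 472 + 578 = 1050
Selection 7: 1050 + 578 = 1628
Selection 8: 1628 + 578 = 2206
Selection 9: 2206 + 578 = 2784
Selection 10: 2784 + 578 = 3362
Selection 11: 3362 + 578 = 3940
Selection 12: 3940 + 578 = 4518
Selection 13: 4518 + 578 = 5096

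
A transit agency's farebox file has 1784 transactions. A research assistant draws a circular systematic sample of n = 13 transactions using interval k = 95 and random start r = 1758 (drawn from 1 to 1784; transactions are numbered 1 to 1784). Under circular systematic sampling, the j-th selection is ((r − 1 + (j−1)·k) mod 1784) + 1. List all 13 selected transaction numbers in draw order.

Selection 1: 1758
Selection 2: 1758 + 95 = 1853 → 1853 − 1784 = 69
Selection 3: 69 + 95 = 164
Selection 4: 164 + 95 = 259
Selection 5: 259 + 95 = 354
Selection 6: 354 + 95 = 449
Selection 7: 449 + 95 = 544
Selection 8: 544 + 95 = 639
Selection 9: 639 + 95 = 734
Selection 10: 734 + 95 = 829
Selection 11: 829 + 95 = 924
Selection 12: 924 + 95 = 1019
Selection 13: 1019 + 95 = 1114

1758, 69, 164, 259, 354, 449, 544, 639, 734, 829, 924, 1019, 1114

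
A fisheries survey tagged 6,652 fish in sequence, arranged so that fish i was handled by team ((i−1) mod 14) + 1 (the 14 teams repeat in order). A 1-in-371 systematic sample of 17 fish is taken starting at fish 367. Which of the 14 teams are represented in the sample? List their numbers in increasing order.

Consecutive selections differ by k = 371, so their team numbers differ by 371 mod 14 = 7.
gcd(371, 14) = 7, so the sample visits 14/7 = 2 distinct residues mod 14.
Start 367 is team 3; the teams hit are 3, 10.

3, 10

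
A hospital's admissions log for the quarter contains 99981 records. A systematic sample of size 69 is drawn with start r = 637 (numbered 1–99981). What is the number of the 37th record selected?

52801

k = 99981/69 = 1449
37th selection = r + (37−1)·k = 637 + 36×1449 = 637 + 52164 = 52801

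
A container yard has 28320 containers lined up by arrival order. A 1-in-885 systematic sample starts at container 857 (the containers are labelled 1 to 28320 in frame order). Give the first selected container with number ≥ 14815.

k = 885
Steps past start: ⌈(14815 − 857)/885⌉ = ⌈13958/885⌉ = 16
Selected container: 857 + 16×885 = 15017

15017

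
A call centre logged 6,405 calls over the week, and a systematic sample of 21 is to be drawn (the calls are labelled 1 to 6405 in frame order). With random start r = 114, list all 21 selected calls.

114, 419, 724, 1029, 1334, 1639, 1944, 2249, 2554, 2859, 3164, 3469, 3774, 4079, 4384, 4689, 4994, 5299, 5604, 5909, 6214

k = N/n = 6405/21 = 305
call 1: 114
call 2: 114 + 305 = 419
call 3: 419 + 305 = 724
call 4: 724 + 305 = 1029
call 5: 1029 + 305 = 1334
call 6: 1334 + 305 = 1639
call 7: 1639 + 305 = 1944
call 8: 1944 + 305 = 2249
call 9: 2249 + 305 = 2554
call 10: 2554 + 305 = 2859
call 11: 2859 + 305 = 3164
call 12: 3164 + 305 = 3469
call 13: 3469 + 305 = 3774
call 14: 3774 + 305 = 4079
call 15: 4079 + 305 = 4384
call 16: 4384 + 305 = 4689
call 17: 4689 + 305 = 4994
call 18: 4994 + 305 = 5299
call 19: 5299 + 305 = 5604
call 20: 5604 + 305 = 5909
call 21: 5909 + 305 = 6214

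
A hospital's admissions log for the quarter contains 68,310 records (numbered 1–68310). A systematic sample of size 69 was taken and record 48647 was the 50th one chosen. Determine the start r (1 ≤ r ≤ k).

k = 68310/69 = 990
r = 48647 − (50−1)×990 = 48647 − 48510 = 137

137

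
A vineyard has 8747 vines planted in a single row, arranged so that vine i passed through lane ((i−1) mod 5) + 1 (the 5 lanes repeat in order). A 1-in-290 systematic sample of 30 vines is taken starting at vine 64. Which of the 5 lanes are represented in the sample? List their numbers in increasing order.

4

Consecutive selections differ by k = 290, so their lane numbers differ by 290 mod 5 = 0.
gcd(290, 5) = 5, so the sample visits 5/5 = 1 distinct residues mod 5.
Start 64 is lane 4; the lanes hit are 4.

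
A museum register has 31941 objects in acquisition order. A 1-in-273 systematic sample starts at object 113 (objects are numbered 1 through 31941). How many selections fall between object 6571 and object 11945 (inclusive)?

20

k = 273
First selection ≥ 6571: 113 + ⌈(6571−113)/273⌉·273 = 113 + 24×273 = 6665
Last selection ≤ 11945: 113 + ⌊(11945−113)/273⌋·273 = 113 + 43×273 = 11852
Count = 43 − 24 + 1 = 20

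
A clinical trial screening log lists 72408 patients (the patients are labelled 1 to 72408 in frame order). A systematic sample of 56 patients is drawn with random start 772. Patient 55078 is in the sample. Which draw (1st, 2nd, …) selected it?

k = 72408/56 = 1293
position = (55078 − 772)/1293 + 1 = 54306/1293 + 1 = 42 + 1 = 43

43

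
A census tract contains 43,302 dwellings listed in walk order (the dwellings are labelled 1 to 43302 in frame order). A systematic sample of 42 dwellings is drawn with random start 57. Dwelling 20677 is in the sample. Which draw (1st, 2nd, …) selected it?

21

k = 43302/42 = 1031
position = (20677 − 57)/1031 + 1 = 20620/1031 + 1 = 20 + 1 = 21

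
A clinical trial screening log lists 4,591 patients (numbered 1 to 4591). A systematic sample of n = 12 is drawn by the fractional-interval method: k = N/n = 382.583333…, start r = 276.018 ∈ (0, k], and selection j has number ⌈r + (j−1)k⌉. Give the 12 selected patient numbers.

277, 659, 1042, 1424, 1807, 2189, 2572, 2955, 3337, 3720, 4102, 4485

j=1: r + 0k = 276.018 → ⌈·⌉ = 277
j=2: r + 1k = 658.601333… → ⌈·⌉ = 659
j=3: r + 2k = 1041.184666… → ⌈·⌉ = 1042
j=4: r + 3k = 1423.768 → ⌈·⌉ = 1424
j=5: r + 4k = 1806.351333… → ⌈·⌉ = 1807
j=6: r + 5k = 2188.934666… → ⌈·⌉ = 2189
j=7: r + 6k = 2571.518 → ⌈·⌉ = 2572
j=8: r + 7k = 2954.101333… → ⌈·⌉ = 2955
j=9: r + 8k = 3336.684666… → ⌈·⌉ = 3337
j=10: r + 9k = 3719.268 → ⌈·⌉ = 3720
j=11: r + 10k = 4101.851333… → ⌈·⌉ = 4102
j=12: r + 11k = 4484.434666… → ⌈·⌉ = 4485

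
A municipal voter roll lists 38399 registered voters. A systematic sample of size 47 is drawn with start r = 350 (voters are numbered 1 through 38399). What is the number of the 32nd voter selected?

25677

k = 38399/47 = 817
32nd selection = r + (32−1)·k = 350 + 31×817 = 350 + 25327 = 25677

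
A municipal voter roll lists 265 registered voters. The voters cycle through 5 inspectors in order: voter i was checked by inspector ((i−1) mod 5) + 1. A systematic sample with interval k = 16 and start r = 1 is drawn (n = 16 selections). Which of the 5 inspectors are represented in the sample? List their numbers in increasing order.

Consecutive selections differ by k = 16, so their inspector numbers differ by 16 mod 5 = 1.
gcd(16, 5) = 1, so the sample visits 5/1 = 5 distinct residues mod 5.
Start 1 is inspector 1; the inspectors hit are 1, 2, 3, 4, 5.

1, 2, 3, 4, 5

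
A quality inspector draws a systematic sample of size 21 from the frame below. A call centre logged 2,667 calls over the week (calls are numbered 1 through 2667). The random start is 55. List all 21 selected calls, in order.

k = N/n = 2667/21 = 127
call 1: 55
call 2: 55 + 127 = 182
call 3: 182 + 127 = 309
call 4: 309 + 127 = 436
call 5: 436 + 127 = 563
call 6: 563 + 127 = 690
call 7: 690 + 127 = 817
call 8: 817 + 127 = 944
call 9: 944 + 127 = 1071
call 10: 1071 + 127 = 1198
call 11: 1198 + 127 = 1325
call 12: 1325 + 127 = 1452
call 13: 1452 + 127 = 1579
call 14: 1579 + 127 = 1706
call 15: 1706 + 127 = 1833
call 16: 1833 + 127 = 1960
call 17: 1960 + 127 = 2087
call 18: 2087 + 127 = 2214
call 19: 2214 + 127 = 2341
call 20: 2341 + 127 = 2468
call 21: 2468 + 127 = 2595

55, 182, 309, 436, 563, 690, 817, 944, 1071, 1198, 1325, 1452, 1579, 1706, 1833, 1960, 2087, 2214, 2341, 2468, 2595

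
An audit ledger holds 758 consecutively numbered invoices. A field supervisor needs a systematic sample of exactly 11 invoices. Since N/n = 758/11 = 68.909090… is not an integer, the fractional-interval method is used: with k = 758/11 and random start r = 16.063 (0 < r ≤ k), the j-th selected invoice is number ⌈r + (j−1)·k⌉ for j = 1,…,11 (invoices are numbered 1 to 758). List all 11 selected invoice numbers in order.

17, 85, 154, 223, 292, 361, 430, 499, 568, 637, 706

j=1: r + 0k = 16.063 → ⌈·⌉ = 17
j=2: r + 1k = 84.972090… → ⌈·⌉ = 85
j=3: r + 2k = 153.881181… → ⌈·⌉ = 154
j=4: r + 3k = 222.790272… → ⌈·⌉ = 223
j=5: r + 4k = 291.699363… → ⌈·⌉ = 292
j=6: r + 5k = 360.608454… → ⌈·⌉ = 361
j=7: r + 6k = 429.517545… → ⌈·⌉ = 430
j=8: r + 7k = 498.426636… → ⌈·⌉ = 499
j=9: r + 8k = 567.335727… → ⌈·⌉ = 568
j=10: r + 9k = 636.244818… → ⌈·⌉ = 637
j=11: r + 10k = 705.153909… → ⌈·⌉ = 706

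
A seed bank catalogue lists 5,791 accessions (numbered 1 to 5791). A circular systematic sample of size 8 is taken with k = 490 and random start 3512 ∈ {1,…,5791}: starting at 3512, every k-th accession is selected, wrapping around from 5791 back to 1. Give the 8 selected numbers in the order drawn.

Selection 1: 3512
Selection 2: 3512 + 490 = 4002
Selection 3: 4002 + 490 = 4492
Selection 4: 4492 + 490 = 4982
Selection 5: 4982 + 490 = 5472
Selection 6: 5472 + 490 = 5962 → 5962 − 5791 = 171
Selection 7: 171 + 490 = 661
Selection 8: 661 + 490 = 1151

3512, 4002, 4492, 4982, 5472, 171, 661, 1151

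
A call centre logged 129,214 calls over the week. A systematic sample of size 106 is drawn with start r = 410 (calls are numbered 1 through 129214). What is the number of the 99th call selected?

119872

k = 129214/106 = 1219
99th selection = r + (99−1)·k = 410 + 98×1219 = 410 + 119462 = 119872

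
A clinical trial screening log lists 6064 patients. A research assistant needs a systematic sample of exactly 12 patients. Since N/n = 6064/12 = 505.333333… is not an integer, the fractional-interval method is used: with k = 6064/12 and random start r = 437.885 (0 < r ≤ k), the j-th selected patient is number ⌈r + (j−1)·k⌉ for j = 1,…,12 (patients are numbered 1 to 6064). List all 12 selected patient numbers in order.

438, 944, 1449, 1954, 2460, 2965, 3470, 3976, 4481, 4986, 5492, 5997

j=1: r + 0k = 437.885 → ⌈·⌉ = 438
j=2: r + 1k = 943.218333… → ⌈·⌉ = 944
j=3: r + 2k = 1448.551666… → ⌈·⌉ = 1449
j=4: r + 3k = 1953.885 → ⌈·⌉ = 1954
j=5: r + 4k = 2459.218333… → ⌈·⌉ = 2460
j=6: r + 5k = 2964.551666… → ⌈·⌉ = 2965
j=7: r + 6k = 3469.885 → ⌈·⌉ = 3470
j=8: r + 7k = 3975.218333… → ⌈·⌉ = 3976
j=9: r + 8k = 4480.551666… → ⌈·⌉ = 4481
j=10: r + 9k = 4985.885 → ⌈·⌉ = 4986
j=11: r + 10k = 5491.218333… → ⌈·⌉ = 5492
j=12: r + 11k = 5996.551666… → ⌈·⌉ = 5997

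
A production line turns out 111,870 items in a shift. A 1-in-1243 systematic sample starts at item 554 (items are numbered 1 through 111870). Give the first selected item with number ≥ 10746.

11741

k = 1243
Steps past start: ⌈(10746 − 554)/1243⌉ = ⌈10192/1243⌉ = 9
Selected item: 554 + 9×1243 = 11741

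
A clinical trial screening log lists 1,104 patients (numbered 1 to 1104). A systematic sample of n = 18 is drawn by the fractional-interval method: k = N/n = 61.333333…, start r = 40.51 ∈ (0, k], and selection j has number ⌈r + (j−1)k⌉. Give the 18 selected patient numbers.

j=1: r + 0k = 40.51 → ⌈·⌉ = 41
j=2: r + 1k = 101.843333… → ⌈·⌉ = 102
j=3: r + 2k = 163.176666… → ⌈·⌉ = 164
j=4: r + 3k = 224.51 → ⌈·⌉ = 225
j=5: r + 4k = 285.843333… → ⌈·⌉ = 286
j=6: r + 5k = 347.176666… → ⌈·⌉ = 348
j=7: r + 6k = 408.51 → ⌈·⌉ = 409
j=8: r + 7k = 469.843333… → ⌈·⌉ = 470
j=9: r + 8k = 531.176666… → ⌈·⌉ = 532
j=10: r + 9k = 592.51 → ⌈·⌉ = 593
j=11: r + 10k = 653.843333… → ⌈·⌉ = 654
j=12: r + 11k = 715.176666… → ⌈·⌉ = 716
j=13: r + 12k = 776.51 → ⌈·⌉ = 777
j=14: r + 13k = 837.843333… → ⌈·⌉ = 838
j=15: r + 14k = 899.176666… → ⌈·⌉ = 900
j=16: r + 15k = 960.51 → ⌈·⌉ = 961
j=17: r + 16k = 1021.843333… → ⌈·⌉ = 1022
j=18: r + 17k = 1083.176666… → ⌈·⌉ = 1084

41, 102, 164, 225, 286, 348, 409, 470, 532, 593, 654, 716, 777, 838, 900, 961, 1022, 1084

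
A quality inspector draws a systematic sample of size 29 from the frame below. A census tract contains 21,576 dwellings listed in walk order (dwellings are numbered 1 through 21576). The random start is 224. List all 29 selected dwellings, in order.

224, 968, 1712, 2456, 3200, 3944, 4688, 5432, 6176, 6920, 7664, 8408, 9152, 9896, 10640, 11384, 12128, 12872, 13616, 14360, 15104, 15848, 16592, 17336, 18080, 18824, 19568, 20312, 21056

k = N/n = 21576/29 = 744
dwelling 1: 224
dwelling 2: 224 + 744 = 968
dwelling 3: 968 + 744 = 1712
dwelling 4: 1712 + 744 = 2456
dwelling 5: 2456 + 744 = 3200
dwelling 6: 3200 + 744 = 3944
dwelling 7: 3944 + 744 = 4688
dwelling 8: 4688 + 744 = 5432
dwelling 9: 5432 + 744 = 6176
dwelling 10: 6176 + 744 = 6920
dwelling 11: 6920 + 744 = 7664
dwelling 12: 7664 + 744 = 8408
dwelling 13: 8408 + 744 = 9152
dwelling 14: 9152 + 744 = 9896
dwelling 15: 9896 + 744 = 10640
dwelling 16: 10640 + 744 = 11384
dwelling 17: 11384 + 744 = 12128
dwelling 18: 12128 + 744 = 12872
dwelling 19: 12872 + 744 = 13616
dwelling 20: 13616 + 744 = 14360
dwelling 21: 14360 + 744 = 15104
dwelling 22: 15104 + 744 = 15848
dwelling 23: 15848 + 744 = 16592
dwelling 24: 16592 + 744 = 17336
dwelling 25: 17336 + 744 = 18080
dwelling 26: 18080 + 744 = 18824
dwelling 27: 18824 + 744 = 19568
dwelling 28: 19568 + 744 = 20312
dwelling 29: 20312 + 744 = 21056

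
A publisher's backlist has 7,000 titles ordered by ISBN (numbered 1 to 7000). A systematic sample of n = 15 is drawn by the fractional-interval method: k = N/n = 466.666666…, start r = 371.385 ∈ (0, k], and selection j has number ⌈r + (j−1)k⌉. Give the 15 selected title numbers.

j=1: r + 0k = 371.385 → ⌈·⌉ = 372
j=2: r + 1k = 838.051666… → ⌈·⌉ = 839
j=3: r + 2k = 1304.718333… → ⌈·⌉ = 1305
j=4: r + 3k = 1771.385 → ⌈·⌉ = 1772
j=5: r + 4k = 2238.051666… → ⌈·⌉ = 2239
j=6: r + 5k = 2704.718333… → ⌈·⌉ = 2705
j=7: r + 6k = 3171.385 → ⌈·⌉ = 3172
j=8: r + 7k = 3638.051666… → ⌈·⌉ = 3639
j=9: r + 8k = 4104.718333… → ⌈·⌉ = 4105
j=10: r + 9k = 4571.385 → ⌈·⌉ = 4572
j=11: r + 10k = 5038.051666… → ⌈·⌉ = 5039
j=12: r + 11k = 5504.718333… → ⌈·⌉ = 5505
j=13: r + 12k = 5971.385 → ⌈·⌉ = 5972
j=14: r + 13k = 6438.051666… → ⌈·⌉ = 6439
j=15: r + 14k = 6904.718333… → ⌈·⌉ = 6905

372, 839, 1305, 1772, 2239, 2705, 3172, 3639, 4105, 4572, 5039, 5505, 5972, 6439, 6905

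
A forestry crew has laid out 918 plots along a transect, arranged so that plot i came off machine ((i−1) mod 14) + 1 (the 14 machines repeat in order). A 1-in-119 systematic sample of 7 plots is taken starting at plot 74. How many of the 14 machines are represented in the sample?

Consecutive selections differ by k = 119, so their machine numbers differ by 119 mod 14 = 7.
gcd(119, 14) = 7, so the sample visits 14/7 = 2 distinct residues mod 14.
Start 74 is machine 4; the machines hit are 4, 11.

2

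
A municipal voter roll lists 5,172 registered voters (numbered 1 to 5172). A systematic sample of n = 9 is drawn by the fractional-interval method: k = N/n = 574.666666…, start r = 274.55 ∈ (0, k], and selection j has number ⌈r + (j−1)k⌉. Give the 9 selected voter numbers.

j=1: r + 0k = 274.55 → ⌈·⌉ = 275
j=2: r + 1k = 849.216666… → ⌈·⌉ = 850
j=3: r + 2k = 1423.883333… → ⌈·⌉ = 1424
j=4: r + 3k = 1998.55 → ⌈·⌉ = 1999
j=5: r + 4k = 2573.216666… → ⌈·⌉ = 2574
j=6: r + 5k = 3147.883333… → ⌈·⌉ = 3148
j=7: r + 6k = 3722.55 → ⌈·⌉ = 3723
j=8: r + 7k = 4297.216666… → ⌈·⌉ = 4298
j=9: r + 8k = 4871.883333… → ⌈·⌉ = 4872

275, 850, 1424, 1999, 2574, 3148, 3723, 4298, 4872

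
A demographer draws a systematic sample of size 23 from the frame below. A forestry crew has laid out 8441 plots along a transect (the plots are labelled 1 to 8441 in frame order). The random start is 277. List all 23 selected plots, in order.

277, 644, 1011, 1378, 1745, 2112, 2479, 2846, 3213, 3580, 3947, 4314, 4681, 5048, 5415, 5782, 6149, 6516, 6883, 7250, 7617, 7984, 8351

k = N/n = 8441/23 = 367
plot 1: 277
plot 2: 277 + 367 = 644
plot 3: 644 + 367 = 1011
plot 4: 1011 + 367 = 1378
plot 5: 1378 + 367 = 1745
plot 6: 1745 + 367 = 2112
plot 7: 2112 + 367 = 2479
plot 8: 2479 + 367 = 2846
plot 9: 2846 + 367 = 3213
plot 10: 3213 + 367 = 3580
plot 11: 3580 + 367 = 3947
plot 12: 3947 + 367 = 4314
plot 13: 4314 + 367 = 4681
plot 14: 4681 + 367 = 5048
plot 15: 5048 + 367 = 5415
plot 16: 5415 + 367 = 5782
plot 17: 5782 + 367 = 6149
plot 18: 6149 + 367 = 6516
plot 19: 6516 + 367 = 6883
plot 20: 6883 + 367 = 7250
plot 21: 7250 + 367 = 7617
plot 22: 7617 + 367 = 7984
plot 23: 7984 + 367 = 8351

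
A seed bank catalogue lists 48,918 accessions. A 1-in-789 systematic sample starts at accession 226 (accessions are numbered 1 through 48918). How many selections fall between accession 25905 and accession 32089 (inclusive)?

8

k = 789
First selection ≥ 25905: 226 + ⌈(25905−226)/789⌉·789 = 226 + 33×789 = 26263
Last selection ≤ 32089: 226 + ⌊(32089−226)/789⌋·789 = 226 + 40×789 = 31786
Count = 40 − 33 + 1 = 8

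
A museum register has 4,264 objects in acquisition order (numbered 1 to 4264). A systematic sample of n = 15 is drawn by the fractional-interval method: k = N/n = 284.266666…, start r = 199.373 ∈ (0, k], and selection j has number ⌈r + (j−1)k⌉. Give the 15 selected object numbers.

j=1: r + 0k = 199.373 → ⌈·⌉ = 200
j=2: r + 1k = 483.639666… → ⌈·⌉ = 484
j=3: r + 2k = 767.906333… → ⌈·⌉ = 768
j=4: r + 3k = 1052.173 → ⌈·⌉ = 1053
j=5: r + 4k = 1336.439666… → ⌈·⌉ = 1337
j=6: r + 5k = 1620.706333… → ⌈·⌉ = 1621
j=7: r + 6k = 1904.973 → ⌈·⌉ = 1905
j=8: r + 7k = 2189.239666… → ⌈·⌉ = 2190
j=9: r + 8k = 2473.506333… → ⌈·⌉ = 2474
j=10: r + 9k = 2757.773 → ⌈·⌉ = 2758
j=11: r + 10k = 3042.039666… → ⌈·⌉ = 3043
j=12: r + 11k = 3326.306333… → ⌈·⌉ = 3327
j=13: r + 12k = 3610.573 → ⌈·⌉ = 3611
j=14: r + 13k = 3894.839666… → ⌈·⌉ = 3895
j=15: r + 14k = 4179.106333… → ⌈·⌉ = 4180

200, 484, 768, 1053, 1337, 1621, 1905, 2190, 2474, 2758, 3043, 3327, 3611, 3895, 4180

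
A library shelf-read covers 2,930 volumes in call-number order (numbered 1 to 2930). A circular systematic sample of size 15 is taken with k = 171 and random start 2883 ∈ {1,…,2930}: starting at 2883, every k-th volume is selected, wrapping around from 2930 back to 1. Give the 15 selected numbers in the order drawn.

Selection 1: 2883
Selection 2: 2883 + 171 = 3054 → 3054 − 2930 = 124
Selection 3: 124 + 171 = 295
Selection 4: 295 + 171 = 466
Selection 5: 466 + 171 = 637
Selection 6: 637 + 171 = 808
Selection 7: 808 + 171 = 979
Selection 8: 979 + 171 = 1150
Selection 9: 1150 + 171 = 1321
Selection 10: 1321 + 171 = 1492
Selection 11: 1492 + 171 = 1663
Selection 12: 1663 + 171 = 1834
Selection 13: 1834 + 171 = 2005
Selection 14: 2005 + 171 = 2176
Selection 15: 2176 + 171 = 2347

2883, 124, 295, 466, 637, 808, 979, 1150, 1321, 1492, 1663, 1834, 2005, 2176, 2347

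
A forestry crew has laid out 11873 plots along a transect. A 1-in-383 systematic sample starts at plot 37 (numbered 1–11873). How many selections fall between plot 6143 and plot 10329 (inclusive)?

11

k = 383
First selection ≥ 6143: 37 + ⌈(6143−37)/383⌉·383 = 37 + 16×383 = 6165
Last selection ≤ 10329: 37 + ⌊(10329−37)/383⌋·383 = 37 + 26×383 = 9995
Count = 26 − 16 + 1 = 11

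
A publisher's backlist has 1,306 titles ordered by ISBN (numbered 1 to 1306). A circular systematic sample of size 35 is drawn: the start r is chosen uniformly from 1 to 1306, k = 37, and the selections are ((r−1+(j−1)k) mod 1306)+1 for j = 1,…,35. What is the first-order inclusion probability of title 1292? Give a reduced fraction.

35/1306

For each position j, as r ranges over 1…1306 the j-th selection hits every title exactly once, so title 1292 is selected for exactly 35 of the 1306 starts.
Inclusion probability = 35/1306.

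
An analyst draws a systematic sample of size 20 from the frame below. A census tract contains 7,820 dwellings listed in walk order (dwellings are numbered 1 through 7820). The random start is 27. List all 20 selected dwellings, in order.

k = N/n = 7820/20 = 391
dwelling 1: 27
dwelling 2: 27 + 391 = 418
dwelling 3: 418 + 391 = 809
dwelling 4: 809 + 391 = 1200
dwelling 5: 1200 + 391 = 1591
dwelling 6: 1591 + 391 = 1982
dwelling 7: 1982 + 391 = 2373
dwelling 8: 2373 + 391 = 2764
dwelling 9: 2764 + 391 = 3155
dwelling 10: 3155 + 391 = 3546
dwelling 11: 3546 + 391 = 3937
dwelling 12: 3937 + 391 = 4328
dwelling 13: 4328 + 391 = 4719
dwelling 14: 4719 + 391 = 5110
dwelling 15: 5110 + 391 = 5501
dwelling 16: 5501 + 391 = 5892
dwelling 17: 5892 + 391 = 6283
dwelling 18: 6283 + 391 = 6674
dwelling 19: 6674 + 391 = 7065
dwelling 20: 7065 + 391 = 7456

27, 418, 809, 1200, 1591, 1982, 2373, 2764, 3155, 3546, 3937, 4328, 4719, 5110, 5501, 5892, 6283, 6674, 7065, 7456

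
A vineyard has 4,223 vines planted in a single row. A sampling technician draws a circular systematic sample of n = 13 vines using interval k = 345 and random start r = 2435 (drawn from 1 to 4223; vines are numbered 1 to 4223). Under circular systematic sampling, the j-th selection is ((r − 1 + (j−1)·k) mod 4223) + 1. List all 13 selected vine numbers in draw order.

2435, 2780, 3125, 3470, 3815, 4160, 282, 627, 972, 1317, 1662, 2007, 2352

Selection 1: 2435
Selection 2: 2435 + 345 = 2780
Selection 3: 2780 + 345 = 3125
Selection 4: 3125 + 345 = 3470
Selection 5: 3470 + 345 = 3815
Selection 6: 3815 + 345 = 4160
Selection 7: 4160 + 345 = 4505 → 4505 − 4223 = 282
Selection 8: 282 + 345 = 627
Selection 9: 627 + 345 = 972
Selection 10: 972 + 345 = 1317
Selection 11: 1317 + 345 = 1662
Selection 12: 1662 + 345 = 2007
Selection 13: 2007 + 345 = 2352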